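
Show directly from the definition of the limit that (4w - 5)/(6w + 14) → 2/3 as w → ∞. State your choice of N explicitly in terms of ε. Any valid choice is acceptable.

N = (43/18)/ε

Suppose ε > 0. We seek N > 0 such that w > N implies |(4w - 5)/(6w + 14) − (2/3)| < ε.
(4w - 5)/(6w + 14) − (2/3) = (6(4w - 5) − 4(6w + 14)) / (6(6w + 14)) = -86/(6(6w + 14)).
For w > 0 we have 6w + 14 > 6w, so |(4w - 5)/(6w + 14) − (2/3)| = 86/(6(6w + 14)) < 86/(6·6w) = (43/18)/w.
Thus |(4w - 5)/(6w + 14) − (2/3)| < ε whenever w > (43/18)/ε.
Take N = (43/18)/ε. If w > N then |(4w - 5)/(6w + 14) − (2/3)| < (43/18)/w < ε.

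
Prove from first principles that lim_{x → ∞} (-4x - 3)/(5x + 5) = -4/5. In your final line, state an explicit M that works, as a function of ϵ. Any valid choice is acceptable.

Let ϵ > 0. We seek M > 0 such that x > M implies |(-4x - 3)/(5x + 5) + 4/5| < ϵ.
(-4x - 3)/(5x + 5) + 4/5 = (5(-4x - 3) − (-4)(5x + 5)) / (5(5x + 5)) = 5/(5(5x + 5)).
For x > 0 we have 5x + 5 > 5x, so |(-4x - 3)/(5x + 5) + 4/5| = 5/(5(5x + 5)) < 5/(5·5x) = (1/5)/x.
Thus |(-4x - 3)/(5x + 5) + 4/5| < ϵ whenever x > (1/5)/ϵ.
Take M = (1/5)/ϵ. If x > M then |(-4x - 3)/(5x + 5) + 4/5| < (1/5)/x < ϵ.

M = (1/5)/ϵ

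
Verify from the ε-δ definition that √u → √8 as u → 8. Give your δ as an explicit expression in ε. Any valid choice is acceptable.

Suppose ε > 0. We want δ > 0 such that 0 < |u − 8| < δ implies |√u − √8| < ε.
Multiplying by the conjugate, |√u − √8| = |u − 8|/(√u + √8).
Restrict δ ≤ 8 so that |u − 8| < 8 forces u > 0, and then √u + √8 > √8.
Hence |√u − √8| < |u − 8|/√8, which is < ε once |u − 8| < √8·ε.
Take δ = min(8, √8·ε). If 0 < |u − 8| < δ then u > 0 and |√u − √8| < |u − 8|/√8 < ε.

δ = min(8, √8·ε)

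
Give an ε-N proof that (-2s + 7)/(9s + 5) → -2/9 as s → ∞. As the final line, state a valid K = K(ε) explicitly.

Fix ε > 0. We seek K > 0 such that s > K implies |(-2s + 7)/(9s + 5) + 2/9| < ε.
(-2s + 7)/(9s + 5) + 2/9 = (9(-2s + 7) − (-2)(9s + 5)) / (9(9s + 5)) = 73/(9(9s + 5)).
For s > 0 we have 9s + 5 > 9s, so |(-2s + 7)/(9s + 5) + 2/9| = 73/(9(9s + 5)) < 73/(9·9s) = (73/81)/s.
Thus |(-2s + 7)/(9s + 5) + 2/9| < ε whenever s > (73/81)/ε.
Take K = (73/81)/ε. If s > K then |(-2s + 7)/(9s + 5) + 2/9| < (73/81)/s < ε.

K = (73/81)/ε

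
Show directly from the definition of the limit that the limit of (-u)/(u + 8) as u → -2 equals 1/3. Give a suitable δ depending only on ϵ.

Suppose ϵ > 0. We want δ > 0 with 0 < |u + 2| < δ ⇒ |(-u)/(u + 8) − (1/3)| < ϵ.
Combining over a common denominator, (-u)/(u + 8) − (1/3) = [(-u)·6 − 2·(u + 8)] / [6·(u + 8)] = -8(u + 2) / (6(u + 8)).
So |(-u)/(u + 8) − (1/3)| = 8|u + 2| / (6·|u + 8|).
Require δ ≤ 3, so |u + 8| ≥ |6| − |u + 2| > 6 − 3 = 3.
Hence |(-u)/(u + 8) − (1/3)| < 8|u + 2|/(6·3) = (4/9)|u + 2|, which is < ϵ once |u + 2| < (9/4)ϵ.
Take δ = min(3, (9/4)ϵ). Then 0 < |u + 2| < δ forces both bounds, so |(-u)/(u + 8) − (1/3)| < ϵ.

δ = min(3, (9/4)ϵ)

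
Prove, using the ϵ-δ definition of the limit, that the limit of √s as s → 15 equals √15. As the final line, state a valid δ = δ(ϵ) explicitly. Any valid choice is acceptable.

Let ϵ > 0 be given. We want δ > 0 such that 0 < |s − 15| < δ implies |√s − √15| < ϵ.
Multiplying by the conjugate, |√s − √15| = |s − 15|/(√s + √15).
Restrict δ ≤ 15 so that |s − 15| < 15 forces s > 0, and then √s + √15 > √15.
Hence |√s − √15| < |s − 15|/√15, which is < ϵ once |s − 15| < √15·ϵ.
Take δ = min(15, √15·ϵ). If 0 < |s − 15| < δ then s > 0 and |√s − √15| < |s − 15|/√15 < ϵ.

δ = min(15, √15·ϵ)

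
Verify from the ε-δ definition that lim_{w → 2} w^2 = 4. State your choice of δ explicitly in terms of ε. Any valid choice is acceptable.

δ = min(2, ε/6)

Suppose ε > 0. We seek δ > 0 with 0 < |w − 2| < δ ⇒ |w^2 − 4| < ε.
Factor: w^2 − 4 = (w − 2)(w + 2), so |w^2 − 4| = |w − 2|·|w + 2|.
Restrict δ ≤ 2. Then |w − 2| < 2 gives |w| < 4, so by the triangle inequality |w + 2| ≤ 4 + 2 = 6.
Hence |w^2 − 4| ≤ 6|w − 2|, which is < ε once |w − 2| < ε/6.
Take δ = min(2, ε/6). If 0 < |w − 2| < δ then both bounds hold and |w^2 − 4| ≤ 6|w − 2| < 6·(ε/6) = ε.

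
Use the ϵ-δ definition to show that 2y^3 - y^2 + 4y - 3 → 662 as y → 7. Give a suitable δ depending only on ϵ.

Let ϵ > 0 be given. We want δ > 0 such that 0 < |y − 7| < δ implies |(2y^3 - y^2 + 4y - 3) − 662| < ϵ.
(2y^3 - y^2 + 4y - 3) − 662 = 2y^3 - y^2 + 4y - 665 = (y − 7)(2y^2 + 13y + 95).
So |(2y^3 - y^2 + 4y - 3) − 662| = |y − 7|·|2y^2 + 13y + 95|.
Require δ ≤ 1. Then |y − 7| < 1 gives |y| < 8, and by the triangle inequality |2y^2 + 13y + 95| ≤ 2·8^2 + 13·8 + 95 = 327.
Hence |(2y^3 - y^2 + 4y - 3) − 662| ≤ 327|y − 7| < ϵ provided |y − 7| < ϵ/327.
Choosing δ = min(1, ϵ/327) ensures both conditions, hence |(2y^3 - y^2 + 4y - 3) − 662| < ϵ.

δ = min(1, ϵ/327)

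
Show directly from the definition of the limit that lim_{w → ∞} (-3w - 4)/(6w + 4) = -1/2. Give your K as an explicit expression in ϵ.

K = (1/3)/ϵ

Fix ϵ > 0. We seek K > 0 such that w > K implies |(-3w - 4)/(6w + 4) + 1/2| < ϵ.
(-3w - 4)/(6w + 4) + 1/2 = (6(-3w - 4) − (-3)(6w + 4)) / (6(6w + 4)) = -12/(6(6w + 4)).
For w > 0 we have 6w + 4 > 6w, so |(-3w - 4)/(6w + 4) + 1/2| = 12/(6(6w + 4)) < 12/(6·6w) = (1/3)/w.
Thus |(-3w - 4)/(6w + 4) + 1/2| < ϵ whenever w > (1/3)/ϵ.
Take K = (1/3)/ϵ. If w > K then |(-3w - 4)/(6w + 4) + 1/2| < (1/3)/w < ϵ.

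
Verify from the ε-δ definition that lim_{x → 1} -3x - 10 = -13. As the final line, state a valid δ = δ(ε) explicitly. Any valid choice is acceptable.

δ = ε/3

Let ε > 0. We need δ > 0 so that 0 < |x − 1| < δ implies |(-3x - 10) + 13| < ε.
Since (-3x - 10) + 13 = -3(x − 1), we have |(-3x - 10) + 13| = 3|x − 1|.
Thus it suffices that |x − 1| < ε/3.
Take δ = ε/3. If 0 < |x − 1| < δ then |(-3x - 10) + 13| = 3|x − 1| < 3·(ε/3) = ε.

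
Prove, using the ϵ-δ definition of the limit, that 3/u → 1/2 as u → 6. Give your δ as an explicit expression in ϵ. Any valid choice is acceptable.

Let ϵ > 0 be given. We seek δ > 0 such that 0 < |u − 6| < δ implies |3/u − (1/2)| < ϵ.
|3/u − (1/2)| = 3·|6 − u|/(6·|u|) = 3|u − 6|/(6|u|).
Require δ ≤ 3 so that |u| > 6 − 3 = 3, hence 6|u| > 18.
Then |3/u − (1/2)| < 3|u − 6|/18, which is < ϵ when |u − 6| < 6ϵ.
Take δ = min(3, 6ϵ). Then 0 < |u − 6| < δ gives both |u − 6| < 3 and |u − 6| < 6ϵ, so |3/u − (1/2)| < ϵ.

δ = min(3, 6ϵ)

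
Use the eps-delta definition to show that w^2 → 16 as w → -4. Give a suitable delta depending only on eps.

Fix eps > 0. We seek delta > 0 with 0 < |w + 4| < delta ⇒ |w^2 − 16| < eps.
Factor: w^2 − 16 = (w + 4)(w - 4), so |w^2 − 16| = |w + 4|·|w - 4|.
Restrict delta ≤ 2. Then |w + 4| < 2 gives |w| < 6, so by the triangle inequality |w - 4| ≤ 6 + 4 = 10.
Hence |w^2 − 16| ≤ 10|w + 4|, which is < eps once |w + 4| < eps/10.
Take delta = min(2, eps/10). If 0 < |w + 4| < delta then both bounds hold and |w^2 − 16| ≤ 10|w + 4| < 10·(eps/10) = eps.

delta = min(2, eps/10)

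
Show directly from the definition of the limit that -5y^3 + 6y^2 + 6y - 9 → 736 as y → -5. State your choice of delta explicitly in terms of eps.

delta = min(1, eps/515)

Suppose eps > 0. We want delta > 0 such that 0 < |y + 5| < delta implies |(-5y^3 + 6y^2 + 6y - 9) − 736| < eps.
(-5y^3 + 6y^2 + 6y - 9) − 736 = -5y^3 + 6y^2 + 6y - 745 = (y + 5)(-5y^2 + 31y - 149).
So |(-5y^3 + 6y^2 + 6y - 9) − 736| = |y + 5|·|-5y^2 + 31y - 149|.
Require delta ≤ 1. Then |y + 5| < 1 gives |y| < 6, and by the triangle inequality |-5y^2 + 31y - 149| ≤ 5·6^2 + 31·6 + 149 = 515.
Hence |(-5y^3 + 6y^2 + 6y - 9) − 736| ≤ 515|y + 5| < eps provided |y + 5| < eps/515.
Choosing delta = min(1, eps/515) ensures both conditions, hence |(-5y^3 + 6y^2 + 6y - 9) − 736| < eps.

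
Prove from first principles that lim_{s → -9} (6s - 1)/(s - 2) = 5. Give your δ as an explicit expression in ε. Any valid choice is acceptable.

δ = min(11/2, (11/2)ε)

Suppose ε > 0. We want δ > 0 with 0 < |s + 9| < δ ⇒ |(6s - 1)/(s - 2) − 5| < ε.
Combining over a common denominator, (6s - 1)/(s - 2) − 5 = [(6s - 1)·(-11) − (-55)·(s - 2)] / [(-11)·(s - 2)] = -11(s + 9) / ((-11)(s - 2)).
So |(6s - 1)/(s - 2) − 5| = 11|s + 9| / (11·|s − 2|).
Restrict δ ≤ 11/2. Then |s + 9| < 11/2 gives |s − 2| = |(s + 9) + (-11)| ≥ 11 − 11/2 = 11/2.
Hence |(6s - 1)/(s - 2) − 5| < 11|s + 9|/(11·(11/2)) = (2/11)|s + 9|, which is < ε once |s + 9| < (11/2)ε.
Take δ = min(11/2, (11/2)ε). Then 0 < |s + 9| < δ forces both bounds, so |(6s - 1)/(s - 2) − 5| < ε.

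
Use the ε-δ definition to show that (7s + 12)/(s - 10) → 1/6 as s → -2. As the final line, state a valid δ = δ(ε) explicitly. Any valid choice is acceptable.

Let ε > 0. We want δ > 0 with 0 < |s + 2| < δ ⇒ |(7s + 12)/(s - 10) − (1/6)| < ε.
Combining over a common denominator, (7s + 12)/(s - 10) − (1/6) = [(7s + 12)·(-12) − (-2)·(s - 10)] / [(-12)·(s - 10)] = -82(s + 2) / ((-12)(s - 10)).
So |(7s + 12)/(s - 10) − (1/6)| = 82|s + 2| / (12·|s − 10|).
Require δ ≤ 6, so |s − 10| ≥ |-12| − |s + 2| > 12 − 6 = 6.
Hence |(7s + 12)/(s - 10) − (1/6)| < 82|s + 2|/(12·6) = (41/36)|s + 2|, which is < ε once |s + 2| < (36/41)ε.
Take δ = min(6, (36/41)ε). Then 0 < |s + 2| < δ forces both bounds, so |(7s + 12)/(s - 10) − (1/6)| < ε.

δ = min(6, (36/41)ε)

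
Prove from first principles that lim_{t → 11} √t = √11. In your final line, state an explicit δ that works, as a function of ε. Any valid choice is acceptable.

Let ε > 0. We want δ > 0 such that 0 < |t − 11| < δ implies |√t − √11| < ε.
Rationalise: √t − √11 = (t − 11)/(√t + √11), so |√t − √11| = |t − 11|/(√t + √11).
Restrict δ ≤ 11 so that |t − 11| < 11 forces t > 0, and then √t + √11 > √11.
Hence |√t − √11| < |t − 11|/√11, which is < ε once |t − 11| < √11·ε.
Take δ = min(11, √11·ε). If 0 < |t − 11| < δ then t > 0 and |√t − √11| < |t − 11|/√11 < ε.

δ = min(11, √11·ε)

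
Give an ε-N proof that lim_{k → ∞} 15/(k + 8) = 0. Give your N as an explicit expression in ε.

Fix ε > 0. For k ≥ 1, |15/(k + 8) − 0| = 15/(k + 8) ≤ 15/k.
We need 15/k < ε, i.e. k > 15/ε.
Take N = 15/ε. If k > N then |15/(k + 8)| ≤ 15/k < ε.

N = 15/ε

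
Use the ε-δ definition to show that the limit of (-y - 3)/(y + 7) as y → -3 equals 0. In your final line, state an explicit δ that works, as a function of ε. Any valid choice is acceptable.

δ = min(2, 2ε)

Let ε > 0. We want δ > 0 with 0 < |y + 3| < δ ⇒ |(-y - 3)/(y + 7) − 0| < ε.
Combining over a common denominator, (-y - 3)/(y + 7) − 0 = [(-y - 3)·4 − 0·(y + 7)] / [4·(y + 7)] = -4(y + 3) / (4(y + 7)).
So |(-y - 3)/(y + 7) − 0| = 4|y + 3| / (4·|y + 7|).
Restrict δ ≤ 2. Then |y + 3| < 2 gives |y + 7| = |(y + 3) + 4| ≥ 4 − 2 = 2.
Hence |(-y - 3)/(y + 7) − 0| < 4|y + 3|/(4·2) = (1/2)|y + 3|, which is < ε once |y + 3| < 2ε.
Take δ = min(2, 2ε). Then 0 < |y + 3| < δ forces both bounds, so |(-y - 3)/(y + 7) − 0| < ε.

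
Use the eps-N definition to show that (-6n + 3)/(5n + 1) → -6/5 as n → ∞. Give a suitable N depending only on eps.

N = (21/25)/eps

Suppose eps > 0. For n ≥ 1, |(-6n + 3)/(5n + 1) + 6/5| = |21|/(5(5n + 1)) = 21/(5(5n + 1)).
Since 5n + 1 ≥ 5n for n ≥ 1, this is ≤ 21/(5·5n) = (21/25)/n.
So |(-6n + 3)/(5n + 1) + 6/5| < eps whenever n > (21/25)/eps.
Take N = (21/25)/eps. If n > N then |(-6n + 3)/(5n + 1) + 6/5| ≤ (21/25)/n < eps.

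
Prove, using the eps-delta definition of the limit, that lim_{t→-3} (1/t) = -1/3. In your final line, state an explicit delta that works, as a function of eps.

delta = min(3/2, (9/2)eps)

Let eps > 0 be given. We seek delta > 0 such that 0 < |t + 3| < delta implies |1/t + 1/3| < eps.
|1/t + 1/3| = |-3 − t|/(3·|t|) = |t + 3|/(3|t|).
Require delta ≤ 3/2 so that |t| > 3 − 3/2 = 3/2, hence 3|t| > 9/2.
Then |1/t + 1/3| < |t + 3|/(9/2), which is < eps when |t + 3| < (9/2)eps.
Take delta = min(3/2, (9/2)eps). Then 0 < |t + 3| < delta gives both |t + 3| < 3/2 and |t + 3| < (9/2)eps, so |1/t + 1/3| < eps.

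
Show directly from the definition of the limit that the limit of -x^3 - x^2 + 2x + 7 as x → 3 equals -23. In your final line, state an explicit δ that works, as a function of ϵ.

δ = min(1, ϵ/42)

Fix ϵ > 0. We want δ > 0 such that 0 < |x − 3| < δ implies |(-x^3 - x^2 + 2x + 7) + 23| < ϵ.
(-x^3 - x^2 + 2x + 7) + 23 = -x^3 - x^2 + 2x + 30 = (x − 3)(-x^2 - 4x - 10).
So |(-x^3 - x^2 + 2x + 7) + 23| = |x − 3|·|-x^2 - 4x - 10|.
Require δ ≤ 1. Then |x − 3| < 1 gives |x| < 4, and by the triangle inequality |-x^2 - 4x - 10| ≤ 4^2 + 4·4 + 10 = 42.
Hence |(-x^3 - x^2 + 2x + 7) + 23| ≤ 42|x − 3| < ϵ provided |x − 3| < ϵ/42.
Choosing δ = min(1, ϵ/42) ensures both conditions, hence |(-x^3 - x^2 + 2x + 7) + 23| < ϵ.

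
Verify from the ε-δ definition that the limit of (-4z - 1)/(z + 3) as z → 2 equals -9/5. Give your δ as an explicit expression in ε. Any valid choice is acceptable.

Let ε > 0. We want δ > 0 with 0 < |z − 2| < δ ⇒ |(-4z - 1)/(z + 3) + 9/5| < ε.
Combining over a common denominator, (-4z - 1)/(z + 3) + 9/5 = [(-4z - 1)·5 − (-9)·(z + 3)] / [5·(z + 3)] = -11(z − 2) / (5(z + 3)).
So |(-4z - 1)/(z + 3) + 9/5| = 11|z − 2| / (5·|z + 3|).
Restrict δ ≤ 5/2. Then |z − 2| < 5/2 gives |z + 3| = |(z − 2) + 5| ≥ 5 − 5/2 = 5/2.
Hence |(-4z - 1)/(z + 3) + 9/5| < 11|z − 2|/(5·(5/2)) = (22/25)|z − 2|, which is < ε once |z − 2| < (25/22)ε.
Take δ = min(5/2, (25/22)ε). Then 0 < |z − 2| < δ forces both bounds, so |(-4z - 1)/(z + 3) + 9/5| < ε.

δ = min(5/2, (25/22)ε)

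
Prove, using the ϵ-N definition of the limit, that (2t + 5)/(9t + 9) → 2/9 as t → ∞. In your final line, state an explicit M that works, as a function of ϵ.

Fix ϵ > 0. We seek M > 0 such that t > M implies |(2t + 5)/(9t + 9) − (2/9)| < ϵ.
(2t + 5)/(9t + 9) − (2/9) = (9(2t + 5) − 2(9t + 9)) / (9(9t + 9)) = 27/(9(9t + 9)).
For t > 0 we have 9t + 9 > 9t, so |(2t + 5)/(9t + 9) − (2/9)| = 27/(9(9t + 9)) < 27/(9·9t) = (1/3)/t.
Thus |(2t + 5)/(9t + 9) − (2/9)| < ϵ whenever t > (1/3)/ϵ.
Take M = (1/3)/ϵ. If t > M then |(2t + 5)/(9t + 9) − (2/9)| < (1/3)/t < ϵ.

M = (1/3)/ϵ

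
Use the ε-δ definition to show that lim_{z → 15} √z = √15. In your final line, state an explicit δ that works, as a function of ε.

δ = min(15, √15·ε)

Fix ε > 0. We want δ > 0 such that 0 < |z − 15| < δ implies |√z − √15| < ε.
Multiplying by the conjugate, |√z − √15| = |z − 15|/(√z + √15).
Restrict δ ≤ 15 so that |z − 15| < 15 forces z > 0, and then √z + √15 > √15.
Hence |√z − √15| < |z − 15|/√15, which is < ε once |z − 15| < √15·ε.
Take δ = min(15, √15·ε). If 0 < |z − 15| < δ then z > 0 and |√z − √15| < |z − 15|/√15 < ε.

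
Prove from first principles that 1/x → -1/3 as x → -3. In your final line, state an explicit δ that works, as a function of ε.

δ = min(3/2, (9/2)ε)

Suppose ε > 0. We seek δ > 0 such that 0 < |x + 3| < δ implies |1/x + 1/3| < ε.
|1/x + 1/3| = |-3 − x|/(3·|x|) = |x + 3|/(3|x|).
Restrict δ ≤ 3/2. Then |x + 3| < 3/2 gives |x| > 3/2, so 3|x| > 9/2.
Then |1/x + 1/3| < |x + 3|/(9/2), which is < ε when |x + 3| < (9/2)ε.
Take δ = min(3/2, (9/2)ε). Then 0 < |x + 3| < δ gives both |x + 3| < 3/2 and |x + 3| < (9/2)ε, so |1/x + 1/3| < ε.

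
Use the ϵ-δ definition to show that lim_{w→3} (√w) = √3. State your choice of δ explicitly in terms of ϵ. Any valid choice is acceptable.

Let ϵ > 0 be given. We want δ > 0 such that 0 < |w − 3| < δ implies |√w − √3| < ϵ.
Rationalise: √w − √3 = (w − 3)/(√w + √3), so |√w − √3| = |w − 3|/(√w + √3).
Restrict δ ≤ 3 so that |w − 3| < 3 forces w > 0, and then √w + √3 > √3.
Hence |√w − √3| < |w − 3|/√3, which is < ϵ once |w − 3| < √3·ϵ.
Take δ = min(3, √3·ϵ). If 0 < |w − 3| < δ then w > 0 and |√w − √3| < |w − 3|/√3 < ϵ.

δ = min(3, √3·ϵ)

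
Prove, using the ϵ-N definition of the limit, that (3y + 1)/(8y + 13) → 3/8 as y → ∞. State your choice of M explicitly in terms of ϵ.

M = (31/64)/ϵ

Suppose ϵ > 0. We seek M > 0 such that y > M implies |(3y + 1)/(8y + 13) − (3/8)| < ϵ.
(3y + 1)/(8y + 13) − (3/8) = (8(3y + 1) − 3(8y + 13)) / (8(8y + 13)) = -31/(8(8y + 13)).
For y > 0 we have 8y + 13 > 8y, so |(3y + 1)/(8y + 13) − (3/8)| = 31/(8(8y + 13)) < 31/(8·8y) = (31/64)/y.
Thus |(3y + 1)/(8y + 13) − (3/8)| < ϵ whenever y > (31/64)/ϵ.
Take M = (31/64)/ϵ. If y > M then |(3y + 1)/(8y + 13) − (3/8)| < (31/64)/y < ϵ.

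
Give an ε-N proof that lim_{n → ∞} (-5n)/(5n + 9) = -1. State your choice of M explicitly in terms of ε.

M = (9/5)/ε

Fix ε > 0. For n ≥ 1, |(-5n)/(5n + 9) + 1| = |45|/(5(5n + 9)) = 45/(5(5n + 9)).
Since 5n + 9 ≥ 5n for n ≥ 1, this is ≤ 45/(5·5n) = (9/5)/n.
So |(-5n)/(5n + 9) + 1| < ε whenever n > (9/5)/ε.
Take M = (9/5)/ε. If n > M then |(-5n)/(5n + 9) + 1| ≤ (9/5)/n < ε.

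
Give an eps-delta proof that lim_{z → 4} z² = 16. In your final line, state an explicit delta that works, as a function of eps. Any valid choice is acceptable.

Fix eps > 0. We seek delta > 0 with 0 < |z − 4| < delta ⇒ |z² − 16| < eps.
Factor: z² − 16 = (z − 4)(z + 4), so |z² − 16| = |z − 4|·|z + 4|.
Impose delta ≤ 1 so that |z| < 5; then |z + 4| ≤ 9.
Hence |z² − 16| ≤ 9|z − 4|, which is < eps once |z − 4| < eps/9.
Take delta = min(1, eps/9). If 0 < |z − 4| < delta then both bounds hold and |z² − 16| ≤ 9|z − 4| < 9·(eps/9) = eps.

delta = min(1, eps/9)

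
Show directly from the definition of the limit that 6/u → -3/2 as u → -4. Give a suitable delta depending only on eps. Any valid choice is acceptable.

delta = min(2, (4/3)eps)

Fix eps > 0. We seek delta > 0 such that 0 < |u + 4| < delta implies |6/u + 3/2| < eps.
|6/u + 3/2| = 6·|-4 − u|/(4·|u|) = 6|u + 4|/(4|u|).
Restrict delta ≤ 2. Then |u + 4| < 2 gives |u| > 2, so 4|u| > 8.
Then |6/u + 3/2| < 6|u + 4|/8, which is < eps when |u + 4| < (4/3)eps.
Take delta = min(2, (4/3)eps). Then 0 < |u + 4| < delta gives both |u + 4| < 2 and |u + 4| < (4/3)eps, so |6/u + 3/2| < eps.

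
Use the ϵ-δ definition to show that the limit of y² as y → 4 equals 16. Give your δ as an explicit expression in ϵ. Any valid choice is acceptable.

Suppose ϵ > 0. We seek δ > 0 with 0 < |y − 4| < δ ⇒ |y² − 16| < ϵ.
Factor: y² − 16 = (y − 4)(y + 4), so |y² − 16| = |y − 4|·|y + 4|.
Restrict δ ≤ 2. Then |y − 4| < 2 gives |y| < 6, so by the triangle inequality |y + 4| ≤ 6 + 4 = 10.
Hence |y² − 16| ≤ 10|y − 4|, which is < ϵ once |y − 4| < ϵ/10.
Take δ = min(2, ϵ/10). If 0 < |y − 4| < δ then both bounds hold and |y² − 16| ≤ 10|y − 4| < 10·(ϵ/10) = ϵ.

δ = min(2, ϵ/10)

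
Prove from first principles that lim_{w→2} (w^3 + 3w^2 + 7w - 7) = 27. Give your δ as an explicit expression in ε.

δ = min(1, ε/41)

Let ε > 0 be given. We want δ > 0 such that 0 < |w − 2| < δ implies |(w^3 + 3w^2 + 7w - 7) − 27| < ε.
(w^3 + 3w^2 + 7w - 7) − 27 = w^3 + 3w^2 + 7w - 34 = (w − 2)(w^2 + 5w + 17).
So |(w^3 + 3w^2 + 7w - 7) − 27| = |w − 2|·|w^2 + 5w + 17|.
Require δ ≤ 1. Then |w − 2| < 1 gives |w| < 3, and by the triangle inequality |w^2 + 5w + 17| ≤ 3^2 + 5·3 + 17 = 41.
Hence |(w^3 + 3w^2 + 7w - 7) − 27| ≤ 41|w − 2| < ε provided |w − 2| < ε/41.
Choosing δ = min(1, ε/41) ensures both conditions, hence |(w^3 + 3w^2 + 7w - 7) − 27| < ε.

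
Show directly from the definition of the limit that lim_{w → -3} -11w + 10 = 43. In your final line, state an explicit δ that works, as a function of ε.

δ = ε/11

Fix ε > 0. We need δ > 0 so that 0 < |w + 3| < δ implies |(-11w + 10) − 43| < ε.
|(-11w + 10) − 43| = |-11w - 33| = 11|w + 3|.
So 11|w + 3| < ε exactly when |w + 3| < ε/11.
Take δ = ε/11. If 0 < |w + 3| < δ then |(-11w + 10) − 43| = 11|w + 3| < 11·(ε/11) = ε.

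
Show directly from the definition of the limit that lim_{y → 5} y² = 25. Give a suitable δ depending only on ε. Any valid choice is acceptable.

Fix ε > 0. We seek δ > 0 with 0 < |y − 5| < δ ⇒ |y² − 25| < ε.
Factor: y² − 25 = (y − 5)(y + 5), so |y² − 25| = |y − 5|·|y + 5|.
Impose δ ≤ 1 so that |y| < 6; then |y + 5| ≤ 11.
Hence |y² − 25| ≤ 11|y − 5|, which is < ε once |y − 5| < ε/11.
Take δ = min(1, ε/11). If 0 < |y − 5| < δ then both bounds hold and |y² − 25| ≤ 11|y − 5| < 11·(ε/11) = ε.

δ = min(1, ε/11)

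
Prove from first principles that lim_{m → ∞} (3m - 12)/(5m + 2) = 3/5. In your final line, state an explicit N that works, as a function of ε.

Let ε > 0 be given. For m ≥ 1, |(3m - 12)/(5m + 2) − (3/5)| = |-66|/(5(5m + 2)) = 66/(5(5m + 2)).
Since 5m + 2 ≥ 5m for m ≥ 1, this is ≤ 66/(5·5m) = (66/25)/m.
So |(3m - 12)/(5m + 2) − (3/5)| < ε whenever m > (66/25)/ε.
Take N = (66/25)/ε. If m > N then |(3m - 12)/(5m + 2) − (3/5)| ≤ (66/25)/m < ε.

N = (66/25)/ε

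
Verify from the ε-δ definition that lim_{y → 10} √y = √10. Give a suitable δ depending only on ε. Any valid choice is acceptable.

δ = min(10, √10·ε)

Let ε > 0 be given. We want δ > 0 such that 0 < |y − 10| < δ implies |√y − √10| < ε.
Multiplying by the conjugate, |√y − √10| = |y − 10|/(√y + √10).
Restrict δ ≤ 10 so that |y − 10| < 10 forces y > 0, and then √y + √10 > √10.
Hence |√y − √10| < |y − 10|/√10, which is < ε once |y − 10| < √10·ε.
Take δ = min(10, √10·ε). If 0 < |y − 10| < δ then y > 0 and |√y − √10| < |y − 10|/√10 < ε.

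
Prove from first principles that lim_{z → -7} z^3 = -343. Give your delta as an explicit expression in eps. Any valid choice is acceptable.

delta = min(1, eps/169)

Suppose eps > 0. We seek delta > 0 with 0 < |z + 7| < delta ⇒ |z^3 + 343| < eps.
Factor: z^3 + 343 = (z + 7)(z^2 - 7z + 49), so |z^3 + 343| = |z + 7|·|z^2 - 7z + 49|.
Impose delta ≤ 1 so that |z| < 8; then |z^2 - 7z + 49| ≤ 169.
Hence |z^3 + 343| ≤ 169|z + 7|, which is < eps once |z + 7| < eps/169.
Take delta = min(1, eps/169). If 0 < |z + 7| < delta then both bounds hold and |z^3 + 343| ≤ 169|z + 7| < 169·(eps/169) = eps.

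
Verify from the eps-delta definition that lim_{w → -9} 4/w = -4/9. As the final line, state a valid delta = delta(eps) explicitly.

delta = min(9/2, (81/8)eps)

Let eps > 0 be given. We seek delta > 0 such that 0 < |w + 9| < delta implies |4/w + 4/9| < eps.
|4/w + 4/9| = 4·|-9 − w|/(9·|w|) = 4|w + 9|/(9|w|).
Require delta ≤ 9/2 so that |w| > 9 − 9/2 = 9/2, hence 9|w| > 81/2.
Then |4/w + 4/9| < 4|w + 9|/(81/2), which is < eps when |w + 9| < (81/8)eps.
Take delta = min(9/2, (81/8)eps). Then 0 < |w + 9| < delta gives both |w + 9| < 9/2 and |w + 9| < (81/8)eps, so |4/w + 4/9| < eps.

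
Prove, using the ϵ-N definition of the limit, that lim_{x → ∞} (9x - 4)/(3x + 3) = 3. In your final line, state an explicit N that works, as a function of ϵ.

N = (13/3)/ϵ

Suppose ϵ > 0. We seek N > 0 such that x > N implies |(9x - 4)/(3x + 3) − 3| < ϵ.
(9x - 4)/(3x + 3) − 3 = (3(9x - 4) − 9(3x + 3)) / (3(3x + 3)) = -39/(3(3x + 3)).
For x > 0 we have 3x + 3 > 3x, so |(9x - 4)/(3x + 3) − 3| = 39/(3(3x + 3)) < 39/(3·3x) = (13/3)/x.
Thus |(9x - 4)/(3x + 3) − 3| < ϵ whenever x > (13/3)/ϵ.
Take N = (13/3)/ϵ. If x > N then |(9x - 4)/(3x + 3) − 3| < (13/3)/x < ϵ.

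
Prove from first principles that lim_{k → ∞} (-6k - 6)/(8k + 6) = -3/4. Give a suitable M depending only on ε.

M = (3/16)/ε

Let ε > 0 be given. For k ≥ 1, |(-6k - 6)/(8k + 6) + 3/4| = |-12|/(8(8k + 6)) = 12/(8(8k + 6)).
Since 8k + 6 ≥ 8k for k ≥ 1, this is ≤ 12/(8·8k) = (3/16)/k.
So |(-6k - 6)/(8k + 6) + 3/4| < ε whenever k > (3/16)/ε.
Take M = (3/16)/ε. If k > M then |(-6k - 6)/(8k + 6) + 3/4| ≤ (3/16)/k < ε.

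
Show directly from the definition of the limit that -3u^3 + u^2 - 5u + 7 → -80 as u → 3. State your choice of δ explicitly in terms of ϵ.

δ = min(2, ϵ/144)

Suppose ϵ > 0. We want δ > 0 such that 0 < |u − 3| < δ implies |(-3u^3 + u^2 - 5u + 7) + 80| < ϵ.
(-3u^3 + u^2 - 5u + 7) + 80 = -3u^3 + u^2 - 5u + 87 = (u − 3)(-3u^2 - 8u - 29).
So |(-3u^3 + u^2 - 5u + 7) + 80| = |u − 3|·|-3u^2 - 8u - 29|.
Assume first that |u − 3| < 2, so |u| < 5. Then |-3u^2 - 8u - 29| ≤ 3·5^2 + 8·5 + 29 = 144.
Hence |(-3u^3 + u^2 - 5u + 7) + 80| ≤ 144|u − 3| < ϵ provided |u − 3| < ϵ/144.
Choosing δ = min(2, ϵ/144) ensures both conditions, hence |(-3u^3 + u^2 - 5u + 7) + 80| < ϵ.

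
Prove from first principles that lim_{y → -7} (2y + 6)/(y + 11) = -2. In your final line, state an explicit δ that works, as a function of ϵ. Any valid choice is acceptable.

δ = min(2, (1/2)ϵ)

Let ϵ > 0. We want δ > 0 with 0 < |y + 7| < δ ⇒ |(2y + 6)/(y + 11) + 2| < ϵ.
Combining over a common denominator, (2y + 6)/(y + 11) + 2 = [(2y + 6)·4 − (-8)·(y + 11)] / [4·(y + 11)] = 16(y + 7) / (4(y + 11)).
So |(2y + 6)/(y + 11) + 2| = 16|y + 7| / (4·|y + 11|).
Require δ ≤ 2, so |y + 11| ≥ |4| − |y + 7| > 4 − 2 = 2.
Hence |(2y + 6)/(y + 11) + 2| < 16|y + 7|/(4·2) = 2|y + 7|, which is < ϵ once |y + 7| < (1/2)ϵ.
Take δ = min(2, (1/2)ϵ). Then 0 < |y + 7| < δ forces both bounds, so |(2y + 6)/(y + 11) + 2| < ϵ.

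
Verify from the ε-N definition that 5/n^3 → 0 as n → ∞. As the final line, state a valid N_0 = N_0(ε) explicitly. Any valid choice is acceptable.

N_0 = (5/ε)^{1/3}

Suppose ε > 0. For n ≥ 1, |5/n^3 − 0| = 5/n^3.
5/n^3 < ε ⇔ n^3 > 5/ε ⇔ n > (5/ε)^{1/3}.
Take N_0 = (5/ε)^{1/3}. Then n > N_0 implies 5/n^3 < ε.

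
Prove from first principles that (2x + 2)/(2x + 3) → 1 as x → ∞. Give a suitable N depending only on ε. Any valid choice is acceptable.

N = (1/2)/ε

Fix ε > 0. We seek N > 0 such that x > N implies |(2x + 2)/(2x + 3) − 1| < ε.
(2x + 2)/(2x + 3) − 1 = (2(2x + 2) − 2(2x + 3)) / (2(2x + 3)) = -2/(2(2x + 3)).
For x > 0 we have 2x + 3 > 2x, so |(2x + 2)/(2x + 3) − 1| = 2/(2(2x + 3)) < 2/(2·2x) = (1/2)/x.
Thus |(2x + 2)/(2x + 3) − 1| < ε whenever x > (1/2)/ε.
Take N = (1/2)/ε. If x > N then |(2x + 2)/(2x + 3) − 1| < (1/2)/x < ε.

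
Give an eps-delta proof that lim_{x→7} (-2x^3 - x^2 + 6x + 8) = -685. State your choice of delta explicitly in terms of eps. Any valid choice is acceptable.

Suppose eps > 0. We want delta > 0 such that 0 < |x − 7| < delta implies |(-2x^3 - x^2 + 6x + 8) + 685| < eps.
(-2x^3 - x^2 + 6x + 8) + 685 = -2x^3 - x^2 + 6x + 693 = (x − 7)(-2x^2 - 15x - 99).
So |(-2x^3 - x^2 + 6x + 8) + 685| = |x − 7|·|-2x^2 - 15x - 99|.
Require delta ≤ 2. Then |x − 7| < 2 gives |x| < 9, and by the triangle inequality |-2x^2 - 15x - 99| ≤ 2·9^2 + 15·9 + 99 = 396.
Hence |(-2x^3 - x^2 + 6x + 8) + 685| ≤ 396|x − 7| < eps provided |x − 7| < eps/396.
Take delta = min(2, eps/396). Then 0 < |x − 7| < delta gives both |x − 7| < 2 and |x − 7| < eps/396, so |(-2x^3 - x^2 + 6x + 8) + 685| < eps.

delta = min(2, eps/396)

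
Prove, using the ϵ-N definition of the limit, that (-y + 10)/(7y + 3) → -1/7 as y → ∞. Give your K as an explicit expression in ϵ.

K = (73/49)/ϵ

Let ϵ > 0 be given. We seek K > 0 such that y > K implies |(-y + 10)/(7y + 3) + 1/7| < ϵ.
(-y + 10)/(7y + 3) + 1/7 = (7(-y + 10) − (-1)(7y + 3)) / (7(7y + 3)) = 73/(7(7y + 3)).
For y > 0 we have 7y + 3 > 7y, so |(-y + 10)/(7y + 3) + 1/7| = 73/(7(7y + 3)) < 73/(7·7y) = (73/49)/y.
Thus |(-y + 10)/(7y + 3) + 1/7| < ϵ whenever y > (73/49)/ϵ.
Take K = (73/49)/ϵ. If y > K then |(-y + 10)/(7y + 3) + 1/7| < (73/49)/y < ϵ.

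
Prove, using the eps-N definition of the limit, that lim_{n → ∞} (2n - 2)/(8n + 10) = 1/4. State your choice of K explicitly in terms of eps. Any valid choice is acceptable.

K = (9/16)/eps

Fix eps > 0. For n ≥ 1, |(2n - 2)/(8n + 10) − (1/4)| = |-36|/(8(8n + 10)) = 36/(8(8n + 10)).
Since 8n + 10 ≥ 8n for n ≥ 1, this is ≤ 36/(8·8n) = (9/16)/n.
So |(2n - 2)/(8n + 10) − (1/4)| < eps whenever n > (9/16)/eps.
Take K = (9/16)/eps. If n > K then |(2n - 2)/(8n + 10) − (1/4)| ≤ (9/16)/n < eps.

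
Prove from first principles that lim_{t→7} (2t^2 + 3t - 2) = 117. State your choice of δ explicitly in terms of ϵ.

δ = min(2, ϵ/35)

Suppose ϵ > 0. We want δ > 0 such that 0 < |t − 7| < δ implies |(2t^2 + 3t - 2) − 117| < ϵ.
(2t^2 + 3t - 2) − 117 = 2t^2 + 3t - 119 = (t − 7)(2t + 17).
So |(2t^2 + 3t - 2) − 117| = |t − 7|·|2t + 17|.
Require δ ≤ 2. Then |t − 7| < 2 gives |t| < 9, and by the triangle inequality |2t + 17| ≤ 2·9 + 17 = 35.
Hence |(2t^2 + 3t - 2) − 117| ≤ 35|t − 7| < ϵ provided |t − 7| < ϵ/35.
Take δ = min(2, ϵ/35). Then 0 < |t − 7| < δ gives both |t − 7| < 2 and |t − 7| < ϵ/35, so |(2t^2 + 3t - 2) − 117| < ϵ.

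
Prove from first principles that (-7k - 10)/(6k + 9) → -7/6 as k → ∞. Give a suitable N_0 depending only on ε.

Let ε > 0 be given. For k ≥ 1, |(-7k - 10)/(6k + 9) + 7/6| = |3|/(6(6k + 9)) = 3/(6(6k + 9)).
Since 6k + 9 ≥ 6k for k ≥ 1, this is ≤ 3/(6·6k) = (1/12)/k.
So |(-7k - 10)/(6k + 9) + 7/6| < ε whenever k > (1/12)/ε.
Take N_0 = (1/12)/ε. If k > N_0 then |(-7k - 10)/(6k + 9) + 7/6| ≤ (1/12)/k < ε.

N_0 = (1/12)/ε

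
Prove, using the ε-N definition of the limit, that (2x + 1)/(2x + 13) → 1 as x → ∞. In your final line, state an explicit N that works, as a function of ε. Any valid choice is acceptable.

N = 6/ε

Fix ε > 0. We seek N > 0 such that x > N implies |(2x + 1)/(2x + 13) − 1| < ε.
(2x + 1)/(2x + 13) − 1 = (2(2x + 1) − 2(2x + 13)) / (2(2x + 13)) = -24/(2(2x + 13)).
For x > 0 we have 2x + 13 > 2x, so |(2x + 1)/(2x + 13) − 1| = 24/(2(2x + 13)) < 24/(2·2x) = 6/x.
Thus |(2x + 1)/(2x + 13) − 1| < ε whenever x > 6/ε.
Take N = 6/ε. If x > N then |(2x + 1)/(2x + 13) − 1| < 6/x < ε.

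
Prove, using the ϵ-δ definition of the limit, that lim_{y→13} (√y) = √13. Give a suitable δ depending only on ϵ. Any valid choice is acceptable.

δ = min(13, √13·ϵ)

Let ϵ > 0 be given. We want δ > 0 such that 0 < |y − 13| < δ implies |√y − √13| < ϵ.
Rationalise: √y − √13 = (y − 13)/(√y + √13), so |√y − √13| = |y − 13|/(√y + √13).
Restrict δ ≤ 13 so that |y − 13| < 13 forces y > 0, and then √y + √13 > √13.
Hence |√y − √13| < |y − 13|/√13, which is < ϵ once |y − 13| < √13·ϵ.
Take δ = min(13, √13·ϵ). If 0 < |y − 13| < δ then y > 0 and |√y − √13| < |y − 13|/√13 < ϵ.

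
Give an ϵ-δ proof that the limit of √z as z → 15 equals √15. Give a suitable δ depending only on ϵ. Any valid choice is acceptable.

δ = min(15, √15·ϵ)

Suppose ϵ > 0. We want δ > 0 such that 0 < |z − 15| < δ implies |√z − √15| < ϵ.
Rationalise: √z − √15 = (z − 15)/(√z + √15), so |√z − √15| = |z − 15|/(√z + √15).
Restrict δ ≤ 15 so that |z − 15| < 15 forces z > 0, and then √z + √15 > √15.
Hence |√z − √15| < |z − 15|/√15, which is < ϵ once |z − 15| < √15·ϵ.
Take δ = min(15, √15·ϵ). If 0 < |z − 15| < δ then z > 0 and |√z − √15| < |z − 15|/√15 < ϵ.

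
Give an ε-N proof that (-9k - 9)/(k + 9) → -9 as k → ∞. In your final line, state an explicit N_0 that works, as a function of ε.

N_0 = 72/ε

Fix ε > 0. For k ≥ 1, |(-9k - 9)/(k + 9) + 9| = |72|/((k + 9)) = 72/((k + 9)).
Since k + 9 ≥ k for k ≥ 1, this is ≤ 72/(k) = 72/k.
So |(-9k - 9)/(k + 9) + 9| < ε whenever k > 72/ε.
Take N_0 = 72/ε. If k > N_0 then |(-9k - 9)/(k + 9) + 9| ≤ 72/k < ε.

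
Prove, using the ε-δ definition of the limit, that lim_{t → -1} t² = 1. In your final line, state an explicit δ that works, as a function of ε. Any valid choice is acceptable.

δ = min(1, ε/3)

Let ε > 0 be given. We seek δ > 0 with 0 < |t + 1| < δ ⇒ |t² − 1| < ε.
Factor: t² − 1 = (t + 1)(t - 1), so |t² − 1| = |t + 1|·|t - 1|.
Restrict δ ≤ 1. Then |t + 1| < 1 gives |t| < 2, so by the triangle inequality |t - 1| ≤ 2 + 1 = 3.
Hence |t² − 1| ≤ 3|t + 1|, which is < ε once |t + 1| < ε/3.
Take δ = min(1, ε/3). If 0 < |t + 1| < δ then both bounds hold and |t² − 1| ≤ 3|t + 1| < 3·(ε/3) = ε.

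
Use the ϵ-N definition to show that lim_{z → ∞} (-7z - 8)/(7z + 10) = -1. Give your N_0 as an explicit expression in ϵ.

N_0 = (2/7)/ϵ

Let ϵ > 0 be given. We seek N_0 > 0 such that z > N_0 implies |(-7z - 8)/(7z + 10) + 1| < ϵ.
(-7z - 8)/(7z + 10) + 1 = (7(-7z - 8) − (-7)(7z + 10)) / (7(7z + 10)) = 14/(7(7z + 10)).
For z > 0 we have 7z + 10 > 7z, so |(-7z - 8)/(7z + 10) + 1| = 14/(7(7z + 10)) < 14/(7·7z) = (2/7)/z.
Thus |(-7z - 8)/(7z + 10) + 1| < ϵ whenever z > (2/7)/ϵ.
Take N_0 = (2/7)/ϵ. If z > N_0 then |(-7z - 8)/(7z + 10) + 1| < (2/7)/z < ϵ.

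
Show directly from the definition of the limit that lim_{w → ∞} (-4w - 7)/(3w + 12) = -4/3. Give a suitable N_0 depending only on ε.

N_0 = 3/ε

Fix ε > 0. We seek N_0 > 0 such that w > N_0 implies |(-4w - 7)/(3w + 12) + 4/3| < ε.
(-4w - 7)/(3w + 12) + 4/3 = (3(-4w - 7) − (-4)(3w + 12)) / (3(3w + 12)) = 27/(3(3w + 12)).
For w > 0 we have 3w + 12 > 3w, so |(-4w - 7)/(3w + 12) + 4/3| = 27/(3(3w + 12)) < 27/(3·3w) = 3/w.
Thus |(-4w - 7)/(3w + 12) + 4/3| < ε whenever w > 3/ε.
Take N_0 = 3/ε. If w > N_0 then |(-4w - 7)/(3w + 12) + 4/3| < 3/w < ε.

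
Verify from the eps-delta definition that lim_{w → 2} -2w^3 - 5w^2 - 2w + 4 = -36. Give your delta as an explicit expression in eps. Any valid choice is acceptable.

Suppose eps > 0. We want delta > 0 such that 0 < |w − 2| < delta implies |(-2w^3 - 5w^2 - 2w + 4) + 36| < eps.
(-2w^3 - 5w^2 - 2w + 4) + 36 = -2w^3 - 5w^2 - 2w + 40 = (w − 2)(-2w^2 - 9w - 20).
So |(-2w^3 - 5w^2 - 2w + 4) + 36| = |w − 2|·|-2w^2 - 9w - 20|.
Require delta ≤ 1. Then |w − 2| < 1 gives |w| < 3, and by the triangle inequality |-2w^2 - 9w - 20| ≤ 2·3^2 + 9·3 + 20 = 65.
Hence |(-2w^3 - 5w^2 - 2w + 4) + 36| ≤ 65|w − 2| < eps provided |w − 2| < eps/65.
Choosing delta = min(1, eps/65) ensures both conditions, hence |(-2w^3 - 5w^2 - 2w + 4) + 36| < eps.

delta = min(1, eps/65)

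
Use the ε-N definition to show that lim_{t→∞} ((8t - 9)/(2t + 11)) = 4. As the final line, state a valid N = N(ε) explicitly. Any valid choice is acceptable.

N = (53/2)/ε

Let ε > 0. We seek N > 0 such that t > N implies |(8t - 9)/(2t + 11) − 4| < ε.
(8t - 9)/(2t + 11) − 4 = (2(8t - 9) − 8(2t + 11)) / (2(2t + 11)) = -106/(2(2t + 11)).
For t > 0 we have 2t + 11 > 2t, so |(8t - 9)/(2t + 11) − 4| = 106/(2(2t + 11)) < 106/(2·2t) = (53/2)/t.
Thus |(8t - 9)/(2t + 11) − 4| < ε whenever t > (53/2)/ε.
Take N = (53/2)/ε. If t > N then |(8t - 9)/(2t + 11) − 4| < (53/2)/t < ε.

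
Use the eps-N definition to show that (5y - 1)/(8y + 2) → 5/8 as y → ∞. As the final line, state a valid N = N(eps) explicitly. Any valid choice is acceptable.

Suppose eps > 0. We seek N > 0 such that y > N implies |(5y - 1)/(8y + 2) − (5/8)| < eps.
(5y - 1)/(8y + 2) − (5/8) = (8(5y - 1) − 5(8y + 2)) / (8(8y + 2)) = -18/(8(8y + 2)).
For y > 0 we have 8y + 2 > 8y, so |(5y - 1)/(8y + 2) − (5/8)| = 18/(8(8y + 2)) < 18/(8·8y) = (9/32)/y.
Thus |(5y - 1)/(8y + 2) − (5/8)| < eps whenever y > (9/32)/eps.
Take N = (9/32)/eps. If y > N then |(5y - 1)/(8y + 2) − (5/8)| < (9/32)/y < eps.

N = (9/32)/eps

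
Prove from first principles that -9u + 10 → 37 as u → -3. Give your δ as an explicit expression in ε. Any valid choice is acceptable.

δ = ε/9

Let ε > 0. We need δ > 0 so that 0 < |u + 3| < δ implies |(-9u + 10) − 37| < ε.
Since (-9u + 10) − 37 = -9(u + 3), we have |(-9u + 10) − 37| = 9|u + 3|.
Thus it suffices that |u + 3| < ε/9.
Choosing δ = ε/9 gives |(-9u + 10) − 37| = 9|u + 3| < ε whenever |u + 3| < δ.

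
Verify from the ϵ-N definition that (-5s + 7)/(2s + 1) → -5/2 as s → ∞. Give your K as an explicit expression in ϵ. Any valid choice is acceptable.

K = (19/4)/ϵ

Suppose ϵ > 0. We seek K > 0 such that s > K implies |(-5s + 7)/(2s + 1) + 5/2| < ϵ.
(-5s + 7)/(2s + 1) + 5/2 = (2(-5s + 7) − (-5)(2s + 1)) / (2(2s + 1)) = 19/(2(2s + 1)).
For s > 0 we have 2s + 1 > 2s, so |(-5s + 7)/(2s + 1) + 5/2| = 19/(2(2s + 1)) < 19/(2·2s) = (19/4)/s.
Thus |(-5s + 7)/(2s + 1) + 5/2| < ϵ whenever s > (19/4)/ϵ.
Take K = (19/4)/ϵ. If s > K then |(-5s + 7)/(2s + 1) + 5/2| < (19/4)/s < ϵ.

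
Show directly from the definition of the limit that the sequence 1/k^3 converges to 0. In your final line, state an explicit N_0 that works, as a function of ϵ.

N_0 = (1/ϵ)^{1/3}

Let ϵ > 0 be given. For k ≥ 1, |1/k^3 − 0| = 1/k^3.
1/k^3 < ϵ ⇔ k^3 > 1/ϵ ⇔ k > (1/ϵ)^{1/3}.
Take N_0 = (1/ϵ)^{1/3}. Then k > N_0 implies 1/k^3 < ϵ.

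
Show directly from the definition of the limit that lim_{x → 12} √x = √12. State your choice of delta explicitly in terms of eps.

delta = min(12, √12·eps)

Let eps > 0 be given. We want delta > 0 such that 0 < |x − 12| < delta implies |√x − √12| < eps.
Multiplying by the conjugate, |√x − √12| = |x − 12|/(√x + √12).
Restrict delta ≤ 12 so that |x − 12| < 12 forces x > 0, and then √x + √12 > √12.
Hence |√x − √12| < |x − 12|/√12, which is < eps once |x − 12| < √12·eps.
Take delta = min(12, √12·eps). If 0 < |x − 12| < delta then x > 0 and |√x − √12| < |x − 12|/√12 < eps.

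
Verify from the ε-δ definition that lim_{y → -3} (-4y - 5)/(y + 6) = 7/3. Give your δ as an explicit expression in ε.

Let ε > 0. We want δ > 0 with 0 < |y + 3| < δ ⇒ |(-4y - 5)/(y + 6) − (7/3)| < ε.
Combining over a common denominator, (-4y - 5)/(y + 6) − (7/3) = [(-4y - 5)·3 − 7·(y + 6)] / [3·(y + 6)] = -19(y + 3) / (3(y + 6)).
So |(-4y - 5)/(y + 6) − (7/3)| = 19|y + 3| / (3·|y + 6|).
Restrict δ ≤ 3/2. Then |y + 3| < 3/2 gives |y + 6| = |(y + 3) + 3| ≥ 3 − 3/2 = 3/2.
Hence |(-4y - 5)/(y + 6) − (7/3)| < 19|y + 3|/(3·(3/2)) = (38/9)|y + 3|, which is < ε once |y + 3| < (9/38)ε.
Take δ = min(3/2, (9/38)ε). Then 0 < |y + 3| < δ forces both bounds, so |(-4y - 5)/(y + 6) − (7/3)| < ε.

δ = min(3/2, (9/38)ε)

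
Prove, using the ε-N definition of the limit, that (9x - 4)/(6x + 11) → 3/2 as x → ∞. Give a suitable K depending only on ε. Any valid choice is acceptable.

K = (41/12)/ε

Suppose ε > 0. We seek K > 0 such that x > K implies |(9x - 4)/(6x + 11) − (3/2)| < ε.
(9x - 4)/(6x + 11) − (3/2) = (6(9x - 4) − 9(6x + 11)) / (6(6x + 11)) = -123/(6(6x + 11)).
For x > 0 we have 6x + 11 > 6x, so |(9x - 4)/(6x + 11) − (3/2)| = 123/(6(6x + 11)) < 123/(6·6x) = (41/12)/x.
Thus |(9x - 4)/(6x + 11) − (3/2)| < ε whenever x > (41/12)/ε.
Take K = (41/12)/ε. If x > K then |(9x - 4)/(6x + 11) − (3/2)| < (41/12)/x < ε.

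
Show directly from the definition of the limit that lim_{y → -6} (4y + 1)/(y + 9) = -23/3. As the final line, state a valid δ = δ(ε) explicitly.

Fix ε > 0. We want δ > 0 with 0 < |y + 6| < δ ⇒ |(4y + 1)/(y + 9) + 23/3| < ε.
Combining over a common denominator, (4y + 1)/(y + 9) + 23/3 = [(4y + 1)·3 − (-23)·(y + 9)] / [3·(y + 9)] = 35(y + 6) / (3(y + 9)).
So |(4y + 1)/(y + 9) + 23/3| = 35|y + 6| / (3·|y + 9|).
Restrict δ ≤ 3/2. Then |y + 6| < 3/2 gives |y + 9| = |(y + 6) + 3| ≥ 3 − 3/2 = 3/2.
Hence |(4y + 1)/(y + 9) + 23/3| < 35|y + 6|/(3·(3/2)) = (70/9)|y + 6|, which is < ε once |y + 6| < (9/70)ε.
Take δ = min(3/2, (9/70)ε). Then 0 < |y + 6| < δ forces both bounds, so |(4y + 1)/(y + 9) + 23/3| < ε.

δ = min(3/2, (9/70)ε)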